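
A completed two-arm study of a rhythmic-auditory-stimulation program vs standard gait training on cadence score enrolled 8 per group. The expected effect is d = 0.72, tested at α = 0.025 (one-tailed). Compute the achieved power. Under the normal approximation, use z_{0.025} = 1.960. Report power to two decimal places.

power ≈ 0.30

For two equal groups, power = Φ(d·√(n/2) − z_{α}).
d·√(n/2) = 0.72 × √(8/2) = 0.72 × 2.000 = 1.440.
z_β = 1.440 − 1.960 = -0.520.
Power = Φ(-0.520) = 0.302.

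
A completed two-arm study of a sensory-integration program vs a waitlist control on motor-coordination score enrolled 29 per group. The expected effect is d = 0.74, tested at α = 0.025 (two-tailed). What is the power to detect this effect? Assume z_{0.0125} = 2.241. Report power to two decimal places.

power ≈ 0.72

For two equal groups, power = Φ(d·√(n/2) − z_{α/2}).
d·√(n/2) = 0.74 × √(29/2) = 0.74 × 3.808 = 2.818.
z_β = 2.818 − 2.241 = 0.577.
Power = Φ(0.577) = 0.718.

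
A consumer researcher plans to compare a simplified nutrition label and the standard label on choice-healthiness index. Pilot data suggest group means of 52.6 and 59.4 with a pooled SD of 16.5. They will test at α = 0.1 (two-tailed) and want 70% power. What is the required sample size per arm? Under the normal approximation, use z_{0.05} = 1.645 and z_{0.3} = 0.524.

n = 56 per group

Cohen's d = |M₁ − M₂| / SD_pooled = |52.6 − 59.4| / 16.5 = 6.8 / 16.5 = 0.412.
For two independent groups with equal n: n = 2·((z_{α/2} + z_β) / d)².
z_{α/2} + z_β = 1.645 + 0.524 = 2.169.
n = 2 × (2.169 / 0.412)² = 2 × 5.265² = 2 × 27.72 = 55.4.
Round up to the next whole participant.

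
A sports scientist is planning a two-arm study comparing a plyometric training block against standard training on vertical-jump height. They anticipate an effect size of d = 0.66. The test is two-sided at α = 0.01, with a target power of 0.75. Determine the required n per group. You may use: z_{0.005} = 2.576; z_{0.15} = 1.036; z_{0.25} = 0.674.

For two independent groups with equal n: n = 2·((z_{α/2} + z_β) / d)².
z_{α/2} + z_β = 2.576 + 0.674 = 3.250.
n = 2 × (3.250 / 0.66)² = 2 × 4.924² = 2 × 24.25 = 48.5.
Round up to the next whole participant.

n = 49 per group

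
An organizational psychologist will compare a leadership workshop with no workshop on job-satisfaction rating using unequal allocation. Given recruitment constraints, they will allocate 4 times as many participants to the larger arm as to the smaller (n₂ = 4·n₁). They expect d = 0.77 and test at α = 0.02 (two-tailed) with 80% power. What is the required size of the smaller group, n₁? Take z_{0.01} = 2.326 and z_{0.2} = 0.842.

n₁ = 22

With allocation ratio k = n₂/n₁ = 4, Var(x̄₁−x̄₂) = σ²(1/n₁ + 1/(k·n₁)) = σ²·(k+1)/(k·n₁).
So n₁ = (1 + 1/k)·((z_{α/2} + z_β)/d)² = 1.250 × (3.168/0.77)².
n₁ = 1.250 × 16.93 = 21.2.
Round up: n₁ = 22, giving n₂ = 4 × 22 = 88.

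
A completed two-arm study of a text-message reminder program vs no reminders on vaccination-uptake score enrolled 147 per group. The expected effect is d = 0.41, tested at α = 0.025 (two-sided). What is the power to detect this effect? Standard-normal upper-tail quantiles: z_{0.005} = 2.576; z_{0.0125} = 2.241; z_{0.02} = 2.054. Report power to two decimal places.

power ≈ 0.90

For two equal groups, power = Φ(d·√(n/2) − z_{α/2}).
d·√(n/2) = 0.41 × √(147/2) = 0.41 × 8.573 = 3.515.
z_β = 3.515 − 2.241 = 1.274.
Power = Φ(1.274) = 0.899.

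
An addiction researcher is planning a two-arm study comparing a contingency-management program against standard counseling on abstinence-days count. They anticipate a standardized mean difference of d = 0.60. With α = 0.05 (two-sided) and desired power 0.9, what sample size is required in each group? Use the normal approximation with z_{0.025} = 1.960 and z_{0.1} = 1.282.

For two independent groups with equal n: n = 2·((z_{α/2} + z_β) / d)².
z_{α/2} + z_β = 1.960 + 1.282 = 3.242.
n = 2 × (3.242 / 0.60)² = 2 × 5.403² = 2 × 29.20 = 58.4.
Round up to the next whole participant.

n = 59 per group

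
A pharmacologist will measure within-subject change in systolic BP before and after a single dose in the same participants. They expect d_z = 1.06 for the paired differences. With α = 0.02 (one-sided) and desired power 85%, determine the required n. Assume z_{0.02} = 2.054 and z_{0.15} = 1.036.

For a paired (one-sample on differences) test: n = ((z_{α} + z_β) / d)².
z_{α} + z_β = 2.054 + 1.036 = 3.090.
n = (3.090 / 1.06)² = 2.915² = 8.50.
Round up.

n = 9 pairs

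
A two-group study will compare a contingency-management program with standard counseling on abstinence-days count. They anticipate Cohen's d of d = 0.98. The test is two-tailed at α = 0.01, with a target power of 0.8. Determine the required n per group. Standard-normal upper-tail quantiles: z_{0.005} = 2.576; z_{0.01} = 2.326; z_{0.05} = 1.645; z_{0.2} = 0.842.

For two independent groups with equal n: n = 2·((z_{α/2} + z_β) / d)².
z_{α/2} + z_β = 2.576 + 0.842 = 3.418.
n = 2 × (3.418 / 0.98)² = 2 × 3.488² = 2 × 12.16 = 24.3.
Round up to the next whole participant.

n = 25 per group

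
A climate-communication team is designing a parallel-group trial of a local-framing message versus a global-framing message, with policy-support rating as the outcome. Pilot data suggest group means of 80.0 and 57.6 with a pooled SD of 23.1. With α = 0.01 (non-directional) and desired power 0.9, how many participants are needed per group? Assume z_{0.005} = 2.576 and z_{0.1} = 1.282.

Cohen's d = |M₁ − M₂| / SD_pooled = |80.0 − 57.6| / 23.1 = 22.4 / 23.1 = 0.970.
For two independent groups with equal n: n = 2·((z_{α/2} + z_β) / d)².
z_{α/2} + z_β = 2.576 + 1.282 = 3.858.
n = 2 × (3.858 / 0.970)² = 2 × 3.977² = 2 × 15.82 = 31.6.
Round up to the next whole participant.

n = 32 per group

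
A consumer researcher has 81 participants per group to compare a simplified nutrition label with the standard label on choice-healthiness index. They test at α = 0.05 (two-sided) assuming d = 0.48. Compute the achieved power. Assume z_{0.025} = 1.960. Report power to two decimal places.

power ≈ 0.86

For two equal groups, power = Φ(d·√(n/2) − z_{α/2}).
d·√(n/2) = 0.48 × √(81/2) = 0.48 × 6.364 = 3.055.
z_β = 3.055 − 1.960 = 1.095.
Power = Φ(1.095) = 0.863.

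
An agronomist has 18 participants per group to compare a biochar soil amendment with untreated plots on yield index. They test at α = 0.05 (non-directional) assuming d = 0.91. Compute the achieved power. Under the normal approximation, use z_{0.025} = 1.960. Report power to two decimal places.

power ≈ 0.78

For two equal groups, power = Φ(d·√(n/2) − z_{α/2}).
d·√(n/2) = 0.91 × √(18/2) = 0.91 × 3.000 = 2.730.
z_β = 2.730 − 1.960 = 0.770.
Power = Φ(0.770) = 0.779.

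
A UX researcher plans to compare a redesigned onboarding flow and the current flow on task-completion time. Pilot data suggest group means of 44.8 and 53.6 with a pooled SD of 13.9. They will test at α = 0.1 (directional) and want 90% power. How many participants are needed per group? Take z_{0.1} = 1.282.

n = 33 per group

Cohen's d = |M₁ − M₂| / SD_pooled = |44.8 − 53.6| / 13.9 = 8.8 / 13.9 = 0.633.
For two independent groups with equal n: n = 2·((z_{α} + z_β) / d)².
z_{α} + z_β = 1.282 + 1.282 = 2.564.
n = 2 × (2.564 / 0.633)² = 2 × 4.051² = 2 × 16.41 = 32.8.
Round up to the next whole participant.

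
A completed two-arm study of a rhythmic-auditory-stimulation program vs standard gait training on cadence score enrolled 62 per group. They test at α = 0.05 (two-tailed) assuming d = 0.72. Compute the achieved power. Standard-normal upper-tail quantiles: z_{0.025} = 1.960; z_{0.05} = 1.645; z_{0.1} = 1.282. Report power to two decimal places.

For two equal groups, power = Φ(d·√(n/2) − z_{α/2}).
d·√(n/2) = 0.72 × √(62/2) = 0.72 × 5.568 = 4.009.
z_β = 4.009 − 1.960 = 2.049.
Power = Φ(2.049) = 0.980.

power ≈ 0.98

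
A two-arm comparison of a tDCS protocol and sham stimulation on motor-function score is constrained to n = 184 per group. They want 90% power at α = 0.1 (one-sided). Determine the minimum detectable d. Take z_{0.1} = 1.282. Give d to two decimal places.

d_min ≈ 0.27

For two independent groups of n = 184 each: d_min = (z_{α} + z_β)·√(2/n).
z-sum = 1.282 + 1.282 = 2.564.
d_min = 2.564 × √(2/184) = 2.564 × 0.1043 = 0.267.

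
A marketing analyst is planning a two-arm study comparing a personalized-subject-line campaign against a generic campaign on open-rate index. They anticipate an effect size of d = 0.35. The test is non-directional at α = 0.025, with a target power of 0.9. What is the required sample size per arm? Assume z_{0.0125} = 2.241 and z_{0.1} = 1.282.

For two independent groups with equal n: n = 2·((z_{α/2} + z_β) / d)².
z_{α/2} + z_β = 2.241 + 1.282 = 3.523.
n = 2 × (3.523 / 0.35)² = 2 × 10.066² = 2 × 101.32 = 202.6.
Round up to the next whole participant.

n = 203 per group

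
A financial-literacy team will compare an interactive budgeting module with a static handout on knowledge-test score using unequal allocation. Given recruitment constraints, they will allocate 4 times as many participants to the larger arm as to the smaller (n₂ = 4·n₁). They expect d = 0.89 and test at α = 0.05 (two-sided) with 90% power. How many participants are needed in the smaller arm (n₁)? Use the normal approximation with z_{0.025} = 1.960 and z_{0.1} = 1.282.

With allocation ratio k = n₂/n₁ = 4, Var(x̄₁−x̄₂) = σ²(1/n₁ + 1/(k·n₁)) = σ²·(k+1)/(k·n₁).
So n₁ = (1 + 1/k)·((z_{α/2} + z_β)/d)² = 1.250 × (3.242/0.89)².
n₁ = 1.250 × 13.27 = 16.6.
Round up: n₁ = 17, giving n₂ = 4 × 17 = 68.

n₁ = 17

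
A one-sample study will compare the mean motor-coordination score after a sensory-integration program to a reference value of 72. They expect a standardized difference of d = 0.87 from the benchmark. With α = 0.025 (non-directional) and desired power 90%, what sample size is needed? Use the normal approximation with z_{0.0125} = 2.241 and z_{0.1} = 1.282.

n = 17

For a one-sample test: n = ((z_{α/2} + z_β) / d)².
z_{α/2} + z_β = 2.241 + 1.282 = 3.523.
n = (3.523 / 0.87)² = 4.049² = 16.40.
Round up.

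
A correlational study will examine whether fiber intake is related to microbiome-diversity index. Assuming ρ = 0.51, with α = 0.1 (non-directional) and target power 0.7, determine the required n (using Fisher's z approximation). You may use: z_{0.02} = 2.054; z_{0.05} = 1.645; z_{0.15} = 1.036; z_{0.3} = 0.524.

Fisher's z: C = ½·ln((1+r)/(1−r)) = ½·ln(3.0816) = 0.5627.
n = ((z_{α/2} + z_β)/C)² + 3.
(1.645 + 0.524) / 0.5627 = 2.169 / 0.5627 = 3.855.
n = 3.855² + 3 = 14.86 + 3 = 17.9.
Round up.

n = 18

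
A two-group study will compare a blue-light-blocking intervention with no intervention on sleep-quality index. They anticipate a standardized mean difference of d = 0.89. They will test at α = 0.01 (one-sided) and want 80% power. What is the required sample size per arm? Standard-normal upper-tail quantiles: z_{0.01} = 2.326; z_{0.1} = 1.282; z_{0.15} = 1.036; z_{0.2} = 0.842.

For two independent groups with equal n: n = 2·((z_{α} + z_β) / d)².
z_{α} + z_β = 2.326 + 0.842 = 3.168.
n = 2 × (3.168 / 0.89)² = 2 × 3.560² = 2 × 12.67 = 25.3.
Round up to the next whole participant.

n = 26 per group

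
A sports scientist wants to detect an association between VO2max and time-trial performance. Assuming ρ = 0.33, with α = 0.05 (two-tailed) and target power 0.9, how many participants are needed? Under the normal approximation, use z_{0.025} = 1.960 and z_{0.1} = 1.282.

Fisher's z: C = ½·ln((1+r)/(1−r)) = ½·ln(1.9851) = 0.3428.
n = ((z_{α/2} + z_β)/C)² + 3.
(1.960 + 1.282) / 0.3428 = 3.242 / 0.3428 = 9.457.
n = 9.457² + 3 = 89.44 + 3 = 92.4.
Round up.

n = 93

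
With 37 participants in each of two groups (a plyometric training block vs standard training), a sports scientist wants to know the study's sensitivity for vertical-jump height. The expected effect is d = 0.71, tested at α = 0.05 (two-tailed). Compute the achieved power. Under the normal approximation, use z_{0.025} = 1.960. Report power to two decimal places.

For two equal groups, power = Φ(d·√(n/2) − z_{α/2}).
d·√(n/2) = 0.71 × √(37/2) = 0.71 × 4.301 = 3.054.
z_β = 3.054 − 1.960 = 1.094.
Power = Φ(1.094) = 0.863.

power ≈ 0.86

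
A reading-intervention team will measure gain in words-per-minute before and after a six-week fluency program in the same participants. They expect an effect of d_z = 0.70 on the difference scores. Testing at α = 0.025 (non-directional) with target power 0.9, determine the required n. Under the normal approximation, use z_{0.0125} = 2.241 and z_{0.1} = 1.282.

n = 26 pairs

For a paired (one-sample on differences) test: n = ((z_{α/2} + z_β) / d)².
z_{α/2} + z_β = 2.241 + 1.282 = 3.523.
n = (3.523 / 0.70)² = 5.033² = 25.33.
Round up.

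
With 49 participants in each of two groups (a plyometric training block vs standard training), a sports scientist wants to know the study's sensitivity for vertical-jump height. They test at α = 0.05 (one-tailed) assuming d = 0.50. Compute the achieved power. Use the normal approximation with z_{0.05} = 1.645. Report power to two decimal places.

power ≈ 0.80

For two equal groups, power = Φ(d·√(n/2) − z_{α}).
d·√(n/2) = 0.50 × √(49/2) = 0.50 × 4.950 = 2.475.
z_β = 2.475 − 1.645 = 0.830.
Power = Φ(0.830) = 0.797.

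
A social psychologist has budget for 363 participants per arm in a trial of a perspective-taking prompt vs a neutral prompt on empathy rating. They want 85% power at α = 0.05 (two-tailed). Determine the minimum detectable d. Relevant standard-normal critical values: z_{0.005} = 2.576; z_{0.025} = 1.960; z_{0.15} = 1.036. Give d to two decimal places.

d_min ≈ 0.22

For two independent groups of n = 363 each: d_min = (z_{α/2} + z_β)·√(2/n).
z-sum = 1.960 + 1.036 = 2.996.
d_min = 2.996 × √(2/363) = 2.996 × 0.0742 = 0.222.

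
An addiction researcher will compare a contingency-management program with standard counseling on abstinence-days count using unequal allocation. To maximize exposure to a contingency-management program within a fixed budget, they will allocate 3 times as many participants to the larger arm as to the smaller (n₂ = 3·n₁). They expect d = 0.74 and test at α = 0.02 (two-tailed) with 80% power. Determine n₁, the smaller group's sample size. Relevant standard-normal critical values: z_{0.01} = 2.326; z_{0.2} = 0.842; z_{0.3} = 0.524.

With allocation ratio k = n₂/n₁ = 3, Var(x̄₁−x̄₂) = σ²(1/n₁ + 1/(k·n₁)) = σ²·(k+1)/(k·n₁).
So n₁ = (1 + 1/k)·((z_{α/2} + z_β)/d)² = 1.333 × (3.168/0.74)².
n₁ = 1.333 × 18.33 = 24.4.
Round up: n₁ = 25, giving n₂ = 3 × 25 = 75.

n₁ = 25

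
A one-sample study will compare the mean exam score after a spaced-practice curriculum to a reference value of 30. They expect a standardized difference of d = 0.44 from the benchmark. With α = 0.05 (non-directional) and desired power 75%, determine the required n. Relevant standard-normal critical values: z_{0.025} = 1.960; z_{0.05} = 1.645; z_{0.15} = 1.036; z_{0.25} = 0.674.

For a one-sample test: n = ((z_{α/2} + z_β) / d)².
z_{α/2} + z_β = 1.960 + 0.674 = 2.634.
n = (2.634 / 0.44)² = 5.986² = 35.84.
Round up.

n = 36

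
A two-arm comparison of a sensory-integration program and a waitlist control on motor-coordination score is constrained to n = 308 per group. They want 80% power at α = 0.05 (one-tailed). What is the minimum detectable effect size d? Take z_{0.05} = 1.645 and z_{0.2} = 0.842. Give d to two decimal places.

d_min ≈ 0.20

For two independent groups of n = 308 each: d_min = (z_{α} + z_β)·√(2/n).
z-sum = 1.645 + 0.842 = 2.487.
d_min = 2.487 × √(2/308) = 2.487 × 0.0806 = 0.200.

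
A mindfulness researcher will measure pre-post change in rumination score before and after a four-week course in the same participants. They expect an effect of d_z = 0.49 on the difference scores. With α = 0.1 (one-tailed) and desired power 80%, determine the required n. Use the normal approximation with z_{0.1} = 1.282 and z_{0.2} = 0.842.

For a paired (one-sample on differences) test: n = ((z_{α} + z_β) / d)².
z_{α} + z_β = 1.282 + 0.842 = 2.124.
n = (2.124 / 0.49)² = 4.335² = 18.79.
Round up.

n = 19 pairs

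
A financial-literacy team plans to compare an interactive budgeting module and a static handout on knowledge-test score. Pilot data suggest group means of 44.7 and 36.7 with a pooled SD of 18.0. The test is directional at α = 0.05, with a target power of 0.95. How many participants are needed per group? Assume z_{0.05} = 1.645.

n = 110 per group

Cohen's d = |M₁ − M₂| / SD_pooled = |44.7 − 36.7| / 18.0 = 8.0 / 18.0 = 0.444.
For two independent groups with equal n: n = 2·((z_{α} + z_β) / d)².
z_{α} + z_β = 1.645 + 1.645 = 3.290.
n = 2 × (3.290 / 0.444)² = 2 × 7.410² = 2 × 54.91 = 109.8.
Round up to the next whole participant.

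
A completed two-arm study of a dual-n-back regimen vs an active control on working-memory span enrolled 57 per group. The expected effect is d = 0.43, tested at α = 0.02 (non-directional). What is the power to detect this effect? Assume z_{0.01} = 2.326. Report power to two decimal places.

For two equal groups, power = Φ(d·√(n/2) − z_{α/2}).
d·√(n/2) = 0.43 × √(57/2) = 0.43 × 5.339 = 2.296.
z_β = 2.296 − 2.326 = -0.030.
Power = Φ(-0.030) = 0.488.

power ≈ 0.49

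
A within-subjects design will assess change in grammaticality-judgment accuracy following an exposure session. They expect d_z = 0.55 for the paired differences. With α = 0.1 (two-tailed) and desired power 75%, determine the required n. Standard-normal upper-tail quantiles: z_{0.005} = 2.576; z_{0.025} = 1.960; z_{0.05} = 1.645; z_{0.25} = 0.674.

n = 18 pairs

For a paired (one-sample on differences) test: n = ((z_{α/2} + z_β) / d)².
z_{α/2} + z_β = 1.645 + 0.674 = 2.319.
n = (2.319 / 0.55)² = 4.216² = 17.78.
Round up.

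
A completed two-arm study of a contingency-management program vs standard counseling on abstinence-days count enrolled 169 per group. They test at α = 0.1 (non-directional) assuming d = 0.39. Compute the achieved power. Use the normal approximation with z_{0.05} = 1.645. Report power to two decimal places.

power ≈ 0.97

For two equal groups, power = Φ(d·√(n/2) − z_{α/2}).
d·√(n/2) = 0.39 × √(169/2) = 0.39 × 9.192 = 3.585.
z_β = 3.585 − 1.645 = 1.940.
Power = Φ(1.940) = 0.974.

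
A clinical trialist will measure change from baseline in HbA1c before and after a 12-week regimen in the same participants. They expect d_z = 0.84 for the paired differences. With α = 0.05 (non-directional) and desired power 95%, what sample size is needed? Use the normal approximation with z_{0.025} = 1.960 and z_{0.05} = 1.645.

n = 19 pairs

For a paired (one-sample on differences) test: n = ((z_{α/2} + z_β) / d)².
z_{α/2} + z_β = 1.960 + 1.645 = 3.605.
n = (3.605 / 0.84)² = 4.292² = 18.42.
Round up.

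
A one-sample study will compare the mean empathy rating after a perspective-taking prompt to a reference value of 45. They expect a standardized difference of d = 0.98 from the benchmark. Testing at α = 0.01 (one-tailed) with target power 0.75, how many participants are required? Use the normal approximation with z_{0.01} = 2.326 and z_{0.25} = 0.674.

For a one-sample test: n = ((z_{α} + z_β) / d)².
z_{α} + z_β = 2.326 + 0.674 = 3.000.
n = (3.000 / 0.98)² = 3.061² = 9.37.
Round up.

n = 10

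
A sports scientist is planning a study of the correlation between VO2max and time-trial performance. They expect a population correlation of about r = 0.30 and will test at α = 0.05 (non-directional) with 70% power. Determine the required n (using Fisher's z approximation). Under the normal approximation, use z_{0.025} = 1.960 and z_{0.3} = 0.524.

n = 68

Fisher's z: C = ½·ln((1+r)/(1−r)) = ½·ln(1.8571) = 0.3095.
n = ((z_{α/2} + z_β)/C)² + 3.
(1.960 + 0.524) / 0.3095 = 2.484 / 0.3095 = 8.026.
n = 8.026² + 3 = 64.41 + 3 = 67.4.
Round up.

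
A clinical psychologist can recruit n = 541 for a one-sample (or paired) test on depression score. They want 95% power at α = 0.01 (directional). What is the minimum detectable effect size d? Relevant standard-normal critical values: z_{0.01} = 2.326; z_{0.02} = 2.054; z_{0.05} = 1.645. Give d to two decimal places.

d_min ≈ 0.17

For a single sample (or paired design) of n = 541: d_min = (z_{α} + z_β)/√n.
z-sum = 2.326 + 1.645 = 3.971.
d_min = 3.971 / √541 = 3.971 / 23.259 = 0.171.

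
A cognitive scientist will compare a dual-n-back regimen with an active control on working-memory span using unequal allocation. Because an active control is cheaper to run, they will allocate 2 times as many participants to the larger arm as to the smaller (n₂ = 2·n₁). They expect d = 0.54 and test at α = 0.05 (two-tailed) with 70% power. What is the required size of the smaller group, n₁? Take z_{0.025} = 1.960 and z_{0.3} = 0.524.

n₁ = 32

With allocation ratio k = n₂/n₁ = 2, Var(x̄₁−x̄₂) = σ²(1/n₁ + 1/(k·n₁)) = σ²·(k+1)/(k·n₁).
So n₁ = (1 + 1/k)·((z_{α/2} + z_β)/d)² = 1.500 × (2.484/0.54)².
n₁ = 1.500 × 21.16 = 31.7.
Round up: n₁ = 32, giving n₂ = 2 × 32 = 64.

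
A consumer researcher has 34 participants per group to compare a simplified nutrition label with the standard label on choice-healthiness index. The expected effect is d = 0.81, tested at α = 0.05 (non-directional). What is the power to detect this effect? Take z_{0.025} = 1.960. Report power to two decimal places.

power ≈ 0.92

For two equal groups, power = Φ(d·√(n/2) − z_{α/2}).
d·√(n/2) = 0.81 × √(34/2) = 0.81 × 4.123 = 3.340.
z_β = 3.340 − 1.960 = 1.380.
Power = Φ(1.380) = 0.916.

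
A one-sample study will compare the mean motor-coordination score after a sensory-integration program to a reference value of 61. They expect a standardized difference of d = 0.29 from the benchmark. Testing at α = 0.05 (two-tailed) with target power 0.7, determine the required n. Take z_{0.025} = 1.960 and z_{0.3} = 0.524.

For a one-sample test: n = ((z_{α/2} + z_β) / d)².
z_{α/2} + z_β = 1.960 + 0.524 = 2.484.
n = (2.484 / 0.29)² = 8.566² = 73.37.
Round up.

n = 74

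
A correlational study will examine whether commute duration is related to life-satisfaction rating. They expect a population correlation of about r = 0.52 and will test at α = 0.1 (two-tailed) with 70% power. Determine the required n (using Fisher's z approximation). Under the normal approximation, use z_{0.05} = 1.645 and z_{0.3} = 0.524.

n = 18

Fisher's z: C = ½·ln((1+r)/(1−r)) = ½·ln(3.1667) = 0.5763.
n = ((z_{α/2} + z_β)/C)² + 3.
(1.645 + 0.524) / 0.5763 = 2.169 / 0.5763 = 3.764.
n = 3.764² + 3 = 14.17 + 3 = 17.2.
Round up.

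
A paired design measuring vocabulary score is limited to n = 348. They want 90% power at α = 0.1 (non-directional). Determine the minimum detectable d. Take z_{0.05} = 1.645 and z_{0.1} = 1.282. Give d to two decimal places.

d_min ≈ 0.16

For a single sample (or paired design) of n = 348: d_min = (z_{α/2} + z_β)/√n.
z-sum = 1.645 + 1.282 = 2.927.
d_min = 2.927 / √348 = 2.927 / 18.655 = 0.157.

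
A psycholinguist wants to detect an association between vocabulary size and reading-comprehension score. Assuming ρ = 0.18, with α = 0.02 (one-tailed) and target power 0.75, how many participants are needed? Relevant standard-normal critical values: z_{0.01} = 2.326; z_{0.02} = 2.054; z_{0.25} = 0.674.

Fisher's z: C = ½·ln((1+r)/(1−r)) = ½·ln(1.4390) = 0.1820.
n = ((z_{α} + z_β)/C)² + 3.
(2.054 + 0.674) / 0.1820 = 2.728 / 0.1820 = 14.989.
n = 14.989² + 3 = 224.67 + 3 = 227.7.
Round up.

n = 228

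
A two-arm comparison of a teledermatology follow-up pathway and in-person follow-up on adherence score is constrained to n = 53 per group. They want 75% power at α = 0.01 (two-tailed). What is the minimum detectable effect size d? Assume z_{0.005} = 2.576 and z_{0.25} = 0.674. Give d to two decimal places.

d_min ≈ 0.63

For two independent groups of n = 53 each: d_min = (z_{α/2} + z_β)·√(2/n).
z-sum = 2.576 + 0.674 = 3.250.
d_min = 3.250 × √(2/53) = 3.250 × 0.1943 = 0.631.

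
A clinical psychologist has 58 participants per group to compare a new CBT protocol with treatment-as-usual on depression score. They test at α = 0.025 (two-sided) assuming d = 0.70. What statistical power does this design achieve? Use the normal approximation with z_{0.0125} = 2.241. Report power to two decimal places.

power ≈ 0.94

For two equal groups, power = Φ(d·√(n/2) − z_{α/2}).
d·√(n/2) = 0.70 × √(58/2) = 0.70 × 5.385 = 3.770.
z_β = 3.770 − 2.241 = 1.529.
Power = Φ(1.529) = 0.937.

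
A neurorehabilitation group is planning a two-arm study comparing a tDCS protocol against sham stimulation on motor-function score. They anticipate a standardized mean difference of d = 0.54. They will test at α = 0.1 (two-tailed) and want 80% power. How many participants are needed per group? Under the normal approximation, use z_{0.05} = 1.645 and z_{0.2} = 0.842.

n = 43 per group

For two independent groups with equal n: n = 2·((z_{α/2} + z_β) / d)².
z_{α/2} + z_β = 1.645 + 0.842 = 2.487.
n = 2 × (2.487 / 0.54)² = 2 × 4.606² = 2 × 21.21 = 42.4.
Round up to the next whole participant.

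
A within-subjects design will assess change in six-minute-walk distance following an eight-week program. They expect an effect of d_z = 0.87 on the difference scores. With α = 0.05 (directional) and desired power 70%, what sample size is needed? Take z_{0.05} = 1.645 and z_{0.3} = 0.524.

For a paired (one-sample on differences) test: n = ((z_{α} + z_β) / d)².
z_{α} + z_β = 1.645 + 0.524 = 2.169.
n = (2.169 / 0.87)² = 2.493² = 6.22.
Round up.

n = 7 pairs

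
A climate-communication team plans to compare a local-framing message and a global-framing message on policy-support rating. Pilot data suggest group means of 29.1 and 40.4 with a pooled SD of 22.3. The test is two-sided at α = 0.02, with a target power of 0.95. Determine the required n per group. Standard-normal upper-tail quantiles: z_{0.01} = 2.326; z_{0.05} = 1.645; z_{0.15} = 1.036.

Cohen's d = |M₁ − M₂| / SD_pooled = |29.1 − 40.4| / 22.3 = 11.3 / 22.3 = 0.507.
For two independent groups with equal n: n = 2·((z_{α/2} + z_β) / d)².
z_{α/2} + z_β = 2.326 + 1.645 = 3.971.
n = 2 × (3.971 / 0.507)² = 2 × 7.832² = 2 × 61.35 = 122.7.
Round up to the next whole participant.

n = 123 per group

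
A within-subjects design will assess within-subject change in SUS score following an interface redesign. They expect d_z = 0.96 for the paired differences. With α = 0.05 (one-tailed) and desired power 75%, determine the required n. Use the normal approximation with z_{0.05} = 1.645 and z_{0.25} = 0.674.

n = 6 pairs

For a paired (one-sample on differences) test: n = ((z_{α} + z_β) / d)².
z_{α} + z_β = 1.645 + 0.674 = 2.319.
n = (2.319 / 0.96)² = 2.416² = 5.84.
Round up.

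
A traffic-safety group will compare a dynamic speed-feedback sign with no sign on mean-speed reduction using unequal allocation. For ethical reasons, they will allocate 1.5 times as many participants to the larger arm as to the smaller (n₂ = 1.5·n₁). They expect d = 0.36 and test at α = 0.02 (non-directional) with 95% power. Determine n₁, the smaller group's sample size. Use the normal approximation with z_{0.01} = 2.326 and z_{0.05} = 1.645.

n₁ = 203

With allocation ratio k = n₂/n₁ = 1.5, Var(x̄₁−x̄₂) = σ²(1/n₁ + 1/(k·n₁)) = σ²·(k+1)/(k·n₁).
So n₁ = (1 + 1/k)·((z_{α/2} + z_β)/d)² = 1.667 × (3.971/0.36)².
n₁ = 1.667 × 121.67 = 202.8.
Round up: n₁ = 203, giving n₂ = ⌈1.5 × 203⌉ = ⌈304.5⌉ = 305.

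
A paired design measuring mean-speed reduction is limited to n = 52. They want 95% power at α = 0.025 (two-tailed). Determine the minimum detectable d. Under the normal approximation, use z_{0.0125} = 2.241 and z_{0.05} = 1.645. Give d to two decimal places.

d_min ≈ 0.54

For a single sample (or paired design) of n = 52: d_min = (z_{α/2} + z_β)/√n.
z-sum = 2.241 + 1.645 = 3.886.
d_min = 3.886 / √52 = 3.886 / 7.211 = 0.539.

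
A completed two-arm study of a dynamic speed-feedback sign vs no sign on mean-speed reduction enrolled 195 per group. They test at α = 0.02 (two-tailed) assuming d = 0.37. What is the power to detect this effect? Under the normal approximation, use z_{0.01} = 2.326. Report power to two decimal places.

For two equal groups, power = Φ(d·√(n/2) − z_{α/2}).
d·√(n/2) = 0.37 × √(195/2) = 0.37 × 9.874 = 3.653.
z_β = 3.653 − 2.326 = 1.327.
Power = Φ(1.327) = 0.908.

power ≈ 0.91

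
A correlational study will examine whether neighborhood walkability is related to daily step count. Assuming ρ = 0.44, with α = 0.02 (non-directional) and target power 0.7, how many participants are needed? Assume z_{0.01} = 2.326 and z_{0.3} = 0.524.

n = 40

Fisher's z: C = ½·ln((1+r)/(1−r)) = ½·ln(2.5714) = 0.4722.
n = ((z_{α/2} + z_β)/C)² + 3.
(2.326 + 0.524) / 0.4722 = 2.850 / 0.4722 = 6.036.
n = 6.036² + 3 = 36.43 + 3 = 39.4.
Round up.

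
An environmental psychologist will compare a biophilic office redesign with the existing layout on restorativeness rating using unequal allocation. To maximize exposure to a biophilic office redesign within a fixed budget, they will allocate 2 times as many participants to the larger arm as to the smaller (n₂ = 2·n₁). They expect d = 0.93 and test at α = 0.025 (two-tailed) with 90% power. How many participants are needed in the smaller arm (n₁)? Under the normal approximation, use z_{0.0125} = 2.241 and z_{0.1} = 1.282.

With allocation ratio k = n₂/n₁ = 2, Var(x̄₁−x̄₂) = σ²(1/n₁ + 1/(k·n₁)) = σ²·(k+1)/(k·n₁).
So n₁ = (1 + 1/k)·((z_{α/2} + z_β)/d)² = 1.500 × (3.523/0.93)².
n₁ = 1.500 × 14.35 = 21.5.
Round up: n₁ = 22, giving n₂ = 2 × 22 = 44.

n₁ = 22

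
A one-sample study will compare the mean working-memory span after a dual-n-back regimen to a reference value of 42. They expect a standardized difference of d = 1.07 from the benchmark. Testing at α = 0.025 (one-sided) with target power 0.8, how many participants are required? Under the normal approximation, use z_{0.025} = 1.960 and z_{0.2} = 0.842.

n = 7

For a one-sample test: n = ((z_{α} + z_β) / d)².
z_{α} + z_β = 1.960 + 0.842 = 2.802.
n = (2.802 / 1.07)² = 2.619² = 6.86.
Round up.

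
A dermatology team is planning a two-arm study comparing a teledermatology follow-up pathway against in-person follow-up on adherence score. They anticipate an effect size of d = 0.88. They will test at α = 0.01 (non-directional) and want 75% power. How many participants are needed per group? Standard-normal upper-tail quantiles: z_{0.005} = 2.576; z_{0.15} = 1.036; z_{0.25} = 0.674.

For two independent groups with equal n: n = 2·((z_{α/2} + z_β) / d)².
z_{α/2} + z_β = 2.576 + 0.674 = 3.250.
n = 2 × (3.250 / 0.88)² = 2 × 3.693² = 2 × 13.64 = 27.3.
Round up to the next whole participant.

n = 28 per group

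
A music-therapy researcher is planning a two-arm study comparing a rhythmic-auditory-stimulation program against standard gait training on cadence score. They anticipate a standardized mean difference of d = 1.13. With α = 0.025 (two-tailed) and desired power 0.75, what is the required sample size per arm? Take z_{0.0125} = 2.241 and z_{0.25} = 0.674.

For two independent groups with equal n: n = 2·((z_{α/2} + z_β) / d)².
z_{α/2} + z_β = 2.241 + 0.674 = 2.915.
n = 2 × (2.915 / 1.13)² = 2 × 2.580² = 2 × 6.65 = 13.3.
Round up to the next whole participant.

n = 14 per group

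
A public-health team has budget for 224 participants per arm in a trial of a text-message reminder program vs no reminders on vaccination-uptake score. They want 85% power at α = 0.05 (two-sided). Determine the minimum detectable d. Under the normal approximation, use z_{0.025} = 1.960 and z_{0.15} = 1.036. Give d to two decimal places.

For two independent groups of n = 224 each: d_min = (z_{α/2} + z_β)·√(2/n).
z-sum = 1.960 + 1.036 = 2.996.
d_min = 2.996 × √(2/224) = 2.996 × 0.0945 = 0.283.

d_min ≈ 0.28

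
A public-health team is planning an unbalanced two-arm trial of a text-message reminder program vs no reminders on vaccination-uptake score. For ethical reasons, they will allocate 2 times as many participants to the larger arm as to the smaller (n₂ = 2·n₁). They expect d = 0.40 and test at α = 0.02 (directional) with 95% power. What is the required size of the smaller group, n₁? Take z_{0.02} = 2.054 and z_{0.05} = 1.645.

With allocation ratio k = n₂/n₁ = 2, Var(x̄₁−x̄₂) = σ²(1/n₁ + 1/(k·n₁)) = σ²·(k+1)/(k·n₁).
So n₁ = (1 + 1/k)·((z_{α} + z_β)/d)² = 1.500 × (3.699/0.40)².
n₁ = 1.500 × 85.52 = 128.3.
Round up: n₁ = 129, giving n₂ = 2 × 129 = 258.

n₁ = 129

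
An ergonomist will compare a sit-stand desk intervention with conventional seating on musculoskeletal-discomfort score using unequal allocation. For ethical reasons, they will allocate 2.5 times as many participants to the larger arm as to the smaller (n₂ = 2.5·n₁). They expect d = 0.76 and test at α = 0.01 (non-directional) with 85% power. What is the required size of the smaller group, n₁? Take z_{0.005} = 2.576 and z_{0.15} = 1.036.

With allocation ratio k = n₂/n₁ = 2.5, Var(x̄₁−x̄₂) = σ²(1/n₁ + 1/(k·n₁)) = σ²·(k+1)/(k·n₁).
So n₁ = (1 + 1/k)·((z_{α/2} + z_β)/d)² = 1.400 × (3.612/0.76)².
n₁ = 1.400 × 22.59 = 31.6.
Round up: n₁ = 32, giving n₂ = 2.5 × 32 = 80.

n₁ = 32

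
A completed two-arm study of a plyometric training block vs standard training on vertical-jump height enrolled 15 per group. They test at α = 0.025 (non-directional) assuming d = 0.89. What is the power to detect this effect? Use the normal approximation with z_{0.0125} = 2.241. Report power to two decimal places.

For two equal groups, power = Φ(d·√(n/2) − z_{α/2}).
d·√(n/2) = 0.89 × √(15/2) = 0.89 × 2.739 = 2.437.
z_β = 2.437 − 2.241 = 0.196.
Power = Φ(0.196) = 0.578.

power ≈ 0.58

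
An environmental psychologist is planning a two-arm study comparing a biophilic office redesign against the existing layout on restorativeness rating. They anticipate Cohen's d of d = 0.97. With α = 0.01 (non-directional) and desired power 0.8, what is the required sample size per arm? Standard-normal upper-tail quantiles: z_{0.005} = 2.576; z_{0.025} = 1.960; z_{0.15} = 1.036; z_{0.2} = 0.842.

n = 25 per group

For two independent groups with equal n: n = 2·((z_{α/2} + z_β) / d)².
z_{α/2} + z_β = 2.576 + 0.842 = 3.418.
n = 2 × (3.418 / 0.97)² = 2 × 3.524² = 2 × 12.42 = 24.8.
Round up to the next whole participant.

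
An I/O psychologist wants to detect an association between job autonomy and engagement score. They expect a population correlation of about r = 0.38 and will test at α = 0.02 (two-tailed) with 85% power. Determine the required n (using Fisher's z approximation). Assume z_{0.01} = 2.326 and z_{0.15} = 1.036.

n = 74

Fisher's z: C = ½·ln((1+r)/(1−r)) = ½·ln(2.2258) = 0.4001.
n = ((z_{α/2} + z_β)/C)² + 3.
(2.326 + 1.036) / 0.4001 = 3.362 / 0.4001 = 8.403.
n = 8.403² + 3 = 70.61 + 3 = 73.6.
Round up.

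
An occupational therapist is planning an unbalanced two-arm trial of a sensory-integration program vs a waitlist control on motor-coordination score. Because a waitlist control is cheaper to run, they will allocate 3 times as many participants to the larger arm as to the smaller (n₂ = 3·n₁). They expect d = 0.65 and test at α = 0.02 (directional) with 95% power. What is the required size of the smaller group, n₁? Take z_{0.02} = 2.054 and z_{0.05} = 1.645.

n₁ = 44

With allocation ratio k = n₂/n₁ = 3, Var(x̄₁−x̄₂) = σ²(1/n₁ + 1/(k·n₁)) = σ²·(k+1)/(k·n₁).
So n₁ = (1 + 1/k)·((z_{α} + z_β)/d)² = 1.333 × (3.699/0.65)².
n₁ = 1.333 × 32.38 = 43.2.
Round up: n₁ = 44, giving n₂ = 3 × 44 = 132.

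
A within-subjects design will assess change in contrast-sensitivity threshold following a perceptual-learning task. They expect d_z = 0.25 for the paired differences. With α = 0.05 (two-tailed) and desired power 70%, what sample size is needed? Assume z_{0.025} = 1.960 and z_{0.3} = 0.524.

n = 99 pairs

For a paired (one-sample on differences) test: n = ((z_{α/2} + z_β) / d)².
z_{α/2} + z_β = 1.960 + 0.524 = 2.484.
n = (2.484 / 0.25)² = 9.936² = 98.72.
Round up.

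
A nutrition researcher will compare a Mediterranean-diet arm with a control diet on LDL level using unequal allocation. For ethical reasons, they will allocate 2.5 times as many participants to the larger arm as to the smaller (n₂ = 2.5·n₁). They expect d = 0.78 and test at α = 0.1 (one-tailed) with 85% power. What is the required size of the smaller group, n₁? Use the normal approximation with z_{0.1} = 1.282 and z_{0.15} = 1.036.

n₁ = 13

With allocation ratio k = n₂/n₁ = 2.5, Var(x̄₁−x̄₂) = σ²(1/n₁ + 1/(k·n₁)) = σ²·(k+1)/(k·n₁).
So n₁ = (1 + 1/k)·((z_{α} + z_β)/d)² = 1.400 × (2.318/0.78)².
n₁ = 1.400 × 8.83 = 12.4.
Round up: n₁ = 13, giving n₂ = ⌈2.5 × 13⌉ = ⌈32.5⌉ = 33.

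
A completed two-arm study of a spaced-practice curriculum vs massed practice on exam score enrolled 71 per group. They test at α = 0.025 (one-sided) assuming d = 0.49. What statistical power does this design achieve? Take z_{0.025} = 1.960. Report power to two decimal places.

power ≈ 0.83

For two equal groups, power = Φ(d·√(n/2) − z_{α}).
d·√(n/2) = 0.49 × √(71/2) = 0.49 × 5.958 = 2.920.
z_β = 2.920 − 1.960 = 0.960.
Power = Φ(0.960) = 0.831.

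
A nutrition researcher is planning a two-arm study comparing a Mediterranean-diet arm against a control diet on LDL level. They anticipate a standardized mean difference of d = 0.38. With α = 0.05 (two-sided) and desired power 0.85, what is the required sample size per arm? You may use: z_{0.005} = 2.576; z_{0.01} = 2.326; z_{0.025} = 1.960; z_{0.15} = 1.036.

For two independent groups with equal n: n = 2·((z_{α/2} + z_β) / d)².
z_{α/2} + z_β = 1.960 + 1.036 = 2.996.
n = 2 × (2.996 / 0.38)² = 2 × 7.884² = 2 × 62.16 = 124.3.
Round up to the next whole participant.

n = 125 per group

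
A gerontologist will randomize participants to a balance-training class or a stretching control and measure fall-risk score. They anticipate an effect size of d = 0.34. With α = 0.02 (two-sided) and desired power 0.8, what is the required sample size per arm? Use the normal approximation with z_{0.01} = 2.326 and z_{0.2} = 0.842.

For two independent groups with equal n: n = 2·((z_{α/2} + z_β) / d)².
z_{α/2} + z_β = 2.326 + 0.842 = 3.168.
n = 2 × (3.168 / 0.34)² = 2 × 9.318² = 2 × 86.82 = 173.6.
Round up to the next whole participant.

n = 174 per group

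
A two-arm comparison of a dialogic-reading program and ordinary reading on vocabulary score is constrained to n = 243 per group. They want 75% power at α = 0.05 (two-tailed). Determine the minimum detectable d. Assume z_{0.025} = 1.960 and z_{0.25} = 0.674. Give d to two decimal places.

d_min ≈ 0.24

For two independent groups of n = 243 each: d_min = (z_{α/2} + z_β)·√(2/n).
z-sum = 1.960 + 0.674 = 2.634.
d_min = 2.634 × √(2/243) = 2.634 × 0.0907 = 0.239.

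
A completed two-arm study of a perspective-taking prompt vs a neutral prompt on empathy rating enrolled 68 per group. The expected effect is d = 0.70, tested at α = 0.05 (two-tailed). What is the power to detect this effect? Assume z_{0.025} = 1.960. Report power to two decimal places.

For two equal groups, power = Φ(d·√(n/2) − z_{α/2}).
d·√(n/2) = 0.70 × √(68/2) = 0.70 × 5.831 = 4.082.
z_β = 4.082 − 1.960 = 2.122.
Power = Φ(2.122) = 0.983.

power ≈ 0.98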